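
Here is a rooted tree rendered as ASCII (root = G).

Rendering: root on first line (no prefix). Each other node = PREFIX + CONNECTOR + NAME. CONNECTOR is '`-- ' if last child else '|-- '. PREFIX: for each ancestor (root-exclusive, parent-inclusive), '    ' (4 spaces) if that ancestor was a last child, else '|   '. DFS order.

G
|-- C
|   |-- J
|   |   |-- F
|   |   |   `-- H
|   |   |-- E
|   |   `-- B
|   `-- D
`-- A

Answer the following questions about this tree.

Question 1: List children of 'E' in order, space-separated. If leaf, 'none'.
Answer: none

Derivation:
Node E's children (from adjacency): (leaf)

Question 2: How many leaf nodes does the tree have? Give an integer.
Answer: 5

Derivation:
Leaves (nodes with no children): A, B, D, E, H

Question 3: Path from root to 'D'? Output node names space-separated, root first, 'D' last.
Answer: G C D

Derivation:
Walk down from root: G -> C -> D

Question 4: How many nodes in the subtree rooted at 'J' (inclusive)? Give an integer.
Answer: 5

Derivation:
Subtree rooted at J contains: B, E, F, H, J
Count = 5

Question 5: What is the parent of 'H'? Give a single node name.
Scan adjacency: H appears as child of F

Answer: F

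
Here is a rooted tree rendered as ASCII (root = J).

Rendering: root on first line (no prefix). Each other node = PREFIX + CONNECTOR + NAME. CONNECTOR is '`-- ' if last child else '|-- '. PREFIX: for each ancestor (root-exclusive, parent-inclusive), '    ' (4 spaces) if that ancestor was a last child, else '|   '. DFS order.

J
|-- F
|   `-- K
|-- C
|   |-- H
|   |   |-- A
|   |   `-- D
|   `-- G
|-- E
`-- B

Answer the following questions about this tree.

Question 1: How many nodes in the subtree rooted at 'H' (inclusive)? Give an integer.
Subtree rooted at H contains: A, D, H
Count = 3

Answer: 3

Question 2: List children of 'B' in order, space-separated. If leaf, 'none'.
Answer: none

Derivation:
Node B's children (from adjacency): (leaf)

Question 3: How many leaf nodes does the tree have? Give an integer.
Answer: 6

Derivation:
Leaves (nodes with no children): A, B, D, E, G, K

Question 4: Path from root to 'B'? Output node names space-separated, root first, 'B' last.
Answer: J B

Derivation:
Walk down from root: J -> B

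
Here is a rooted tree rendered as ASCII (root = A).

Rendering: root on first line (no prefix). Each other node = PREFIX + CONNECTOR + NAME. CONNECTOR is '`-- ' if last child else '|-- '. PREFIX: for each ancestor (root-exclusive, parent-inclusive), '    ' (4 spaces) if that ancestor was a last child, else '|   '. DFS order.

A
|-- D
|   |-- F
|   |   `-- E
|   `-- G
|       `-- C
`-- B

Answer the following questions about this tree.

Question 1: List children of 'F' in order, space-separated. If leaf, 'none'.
Answer: E

Derivation:
Node F's children (from adjacency): E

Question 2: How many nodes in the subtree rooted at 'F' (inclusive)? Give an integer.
Answer: 2

Derivation:
Subtree rooted at F contains: E, F
Count = 2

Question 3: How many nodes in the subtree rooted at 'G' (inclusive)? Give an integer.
Subtree rooted at G contains: C, G
Count = 2

Answer: 2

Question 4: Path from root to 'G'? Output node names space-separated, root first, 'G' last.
Walk down from root: A -> D -> G

Answer: A D G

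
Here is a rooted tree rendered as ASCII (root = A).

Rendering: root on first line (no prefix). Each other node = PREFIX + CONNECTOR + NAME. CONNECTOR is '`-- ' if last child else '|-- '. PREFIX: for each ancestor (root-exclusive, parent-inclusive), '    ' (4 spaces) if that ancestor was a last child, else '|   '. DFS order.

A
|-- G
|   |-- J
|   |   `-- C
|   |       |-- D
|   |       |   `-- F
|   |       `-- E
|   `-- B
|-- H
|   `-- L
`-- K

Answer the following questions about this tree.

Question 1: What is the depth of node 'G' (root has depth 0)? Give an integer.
Answer: 1

Derivation:
Path from root to G: A -> G
Depth = number of edges = 1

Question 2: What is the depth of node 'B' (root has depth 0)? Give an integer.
Path from root to B: A -> G -> B
Depth = number of edges = 2

Answer: 2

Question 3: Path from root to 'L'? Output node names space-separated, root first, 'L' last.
Walk down from root: A -> H -> L

Answer: A H L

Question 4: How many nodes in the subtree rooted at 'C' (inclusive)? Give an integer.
Subtree rooted at C contains: C, D, E, F
Count = 4

Answer: 4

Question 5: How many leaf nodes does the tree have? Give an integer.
Answer: 5

Derivation:
Leaves (nodes with no children): B, E, F, K, L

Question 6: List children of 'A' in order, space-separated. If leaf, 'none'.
Node A's children (from adjacency): G, H, K

Answer: G H K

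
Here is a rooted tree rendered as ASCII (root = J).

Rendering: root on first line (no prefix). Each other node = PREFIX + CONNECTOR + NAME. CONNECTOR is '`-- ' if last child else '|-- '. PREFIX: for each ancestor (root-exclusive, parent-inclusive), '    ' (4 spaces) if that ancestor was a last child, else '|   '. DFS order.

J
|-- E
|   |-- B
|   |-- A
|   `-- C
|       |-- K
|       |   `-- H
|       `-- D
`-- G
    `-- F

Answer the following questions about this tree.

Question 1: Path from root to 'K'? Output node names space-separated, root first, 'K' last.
Answer: J E C K

Derivation:
Walk down from root: J -> E -> C -> K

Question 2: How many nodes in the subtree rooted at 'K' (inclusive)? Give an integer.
Answer: 2

Derivation:
Subtree rooted at K contains: H, K
Count = 2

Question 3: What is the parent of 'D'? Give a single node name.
Scan adjacency: D appears as child of C

Answer: C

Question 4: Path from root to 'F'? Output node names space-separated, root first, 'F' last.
Walk down from root: J -> G -> F

Answer: J G F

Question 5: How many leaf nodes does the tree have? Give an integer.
Leaves (nodes with no children): A, B, D, F, H

Answer: 5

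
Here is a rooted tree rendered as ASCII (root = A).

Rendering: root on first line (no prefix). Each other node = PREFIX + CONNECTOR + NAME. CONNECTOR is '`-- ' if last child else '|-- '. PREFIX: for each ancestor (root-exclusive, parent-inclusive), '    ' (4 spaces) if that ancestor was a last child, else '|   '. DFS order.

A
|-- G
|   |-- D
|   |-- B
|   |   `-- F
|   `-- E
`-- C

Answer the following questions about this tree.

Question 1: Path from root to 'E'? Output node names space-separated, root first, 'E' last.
Answer: A G E

Derivation:
Walk down from root: A -> G -> E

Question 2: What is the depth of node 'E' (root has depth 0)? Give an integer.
Path from root to E: A -> G -> E
Depth = number of edges = 2

Answer: 2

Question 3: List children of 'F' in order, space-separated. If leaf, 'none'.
Node F's children (from adjacency): (leaf)

Answer: none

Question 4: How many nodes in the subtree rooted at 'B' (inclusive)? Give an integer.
Answer: 2

Derivation:
Subtree rooted at B contains: B, F
Count = 2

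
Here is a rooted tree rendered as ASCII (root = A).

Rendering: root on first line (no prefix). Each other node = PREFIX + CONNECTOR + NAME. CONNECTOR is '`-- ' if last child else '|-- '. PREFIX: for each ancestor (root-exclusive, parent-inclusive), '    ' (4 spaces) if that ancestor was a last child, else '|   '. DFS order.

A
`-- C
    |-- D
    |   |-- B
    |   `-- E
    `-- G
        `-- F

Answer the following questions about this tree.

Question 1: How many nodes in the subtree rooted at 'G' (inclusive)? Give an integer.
Subtree rooted at G contains: F, G
Count = 2

Answer: 2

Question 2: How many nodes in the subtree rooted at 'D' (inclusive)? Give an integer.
Answer: 3

Derivation:
Subtree rooted at D contains: B, D, E
Count = 3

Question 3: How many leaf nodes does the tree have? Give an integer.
Leaves (nodes with no children): B, E, F

Answer: 3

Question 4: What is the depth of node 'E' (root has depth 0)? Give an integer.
Path from root to E: A -> C -> D -> E
Depth = number of edges = 3

Answer: 3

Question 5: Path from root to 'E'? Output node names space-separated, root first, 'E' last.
Answer: A C D E

Derivation:
Walk down from root: A -> C -> D -> E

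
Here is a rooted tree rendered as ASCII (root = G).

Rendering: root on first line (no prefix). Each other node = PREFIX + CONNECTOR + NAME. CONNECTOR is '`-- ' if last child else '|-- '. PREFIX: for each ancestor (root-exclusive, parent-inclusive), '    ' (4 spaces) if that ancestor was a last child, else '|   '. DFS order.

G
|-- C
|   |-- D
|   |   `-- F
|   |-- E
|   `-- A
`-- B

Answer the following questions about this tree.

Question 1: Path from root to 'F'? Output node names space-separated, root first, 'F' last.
Walk down from root: G -> C -> D -> F

Answer: G C D F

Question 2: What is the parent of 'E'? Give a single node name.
Answer: C

Derivation:
Scan adjacency: E appears as child of C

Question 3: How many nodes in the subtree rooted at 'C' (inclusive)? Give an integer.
Answer: 5

Derivation:
Subtree rooted at C contains: A, C, D, E, F
Count = 5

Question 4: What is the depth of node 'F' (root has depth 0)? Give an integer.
Path from root to F: G -> C -> D -> F
Depth = number of edges = 3

Answer: 3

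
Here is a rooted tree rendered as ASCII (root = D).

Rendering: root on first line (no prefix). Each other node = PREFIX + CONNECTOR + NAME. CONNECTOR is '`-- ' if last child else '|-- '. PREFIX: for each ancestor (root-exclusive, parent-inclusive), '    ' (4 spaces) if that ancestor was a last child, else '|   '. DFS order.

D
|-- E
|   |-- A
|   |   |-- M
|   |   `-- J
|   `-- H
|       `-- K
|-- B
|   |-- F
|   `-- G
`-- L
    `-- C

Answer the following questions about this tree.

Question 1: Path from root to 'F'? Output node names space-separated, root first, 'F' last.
Walk down from root: D -> B -> F

Answer: D B F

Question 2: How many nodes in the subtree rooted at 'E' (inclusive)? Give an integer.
Answer: 6

Derivation:
Subtree rooted at E contains: A, E, H, J, K, M
Count = 6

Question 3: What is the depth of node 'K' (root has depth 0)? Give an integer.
Answer: 3

Derivation:
Path from root to K: D -> E -> H -> K
Depth = number of edges = 3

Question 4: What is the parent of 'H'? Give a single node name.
Answer: E

Derivation:
Scan adjacency: H appears as child of E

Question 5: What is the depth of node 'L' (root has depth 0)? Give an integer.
Answer: 1

Derivation:
Path from root to L: D -> L
Depth = number of edges = 1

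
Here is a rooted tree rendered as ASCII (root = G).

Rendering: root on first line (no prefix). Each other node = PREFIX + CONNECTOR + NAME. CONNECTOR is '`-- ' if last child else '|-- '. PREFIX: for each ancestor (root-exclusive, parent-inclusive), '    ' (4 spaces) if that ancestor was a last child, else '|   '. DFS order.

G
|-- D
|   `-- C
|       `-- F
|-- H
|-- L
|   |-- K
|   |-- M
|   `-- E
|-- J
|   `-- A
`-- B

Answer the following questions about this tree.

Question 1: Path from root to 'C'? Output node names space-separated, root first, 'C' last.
Answer: G D C

Derivation:
Walk down from root: G -> D -> C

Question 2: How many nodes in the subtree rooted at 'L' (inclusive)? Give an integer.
Subtree rooted at L contains: E, K, L, M
Count = 4

Answer: 4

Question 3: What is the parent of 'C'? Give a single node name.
Answer: D

Derivation:
Scan adjacency: C appears as child of D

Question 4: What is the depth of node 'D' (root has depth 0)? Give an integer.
Path from root to D: G -> D
Depth = number of edges = 1

Answer: 1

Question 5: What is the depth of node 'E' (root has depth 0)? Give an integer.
Path from root to E: G -> L -> E
Depth = number of edges = 2

Answer: 2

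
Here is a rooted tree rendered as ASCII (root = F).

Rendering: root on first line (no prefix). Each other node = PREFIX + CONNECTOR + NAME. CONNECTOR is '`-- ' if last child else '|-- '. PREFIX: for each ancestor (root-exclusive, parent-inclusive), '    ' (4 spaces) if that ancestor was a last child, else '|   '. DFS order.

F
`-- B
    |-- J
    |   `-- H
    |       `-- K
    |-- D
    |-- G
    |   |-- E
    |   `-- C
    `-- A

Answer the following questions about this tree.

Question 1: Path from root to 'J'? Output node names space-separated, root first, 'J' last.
Answer: F B J

Derivation:
Walk down from root: F -> B -> J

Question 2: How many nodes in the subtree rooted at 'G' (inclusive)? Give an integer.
Answer: 3

Derivation:
Subtree rooted at G contains: C, E, G
Count = 3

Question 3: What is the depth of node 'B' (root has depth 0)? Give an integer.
Answer: 1

Derivation:
Path from root to B: F -> B
Depth = number of edges = 1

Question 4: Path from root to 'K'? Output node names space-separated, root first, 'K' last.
Answer: F B J H K

Derivation:
Walk down from root: F -> B -> J -> H -> K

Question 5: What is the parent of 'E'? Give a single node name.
Answer: G

Derivation:
Scan adjacency: E appears as child of G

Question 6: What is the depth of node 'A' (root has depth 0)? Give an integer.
Answer: 2

Derivation:
Path from root to A: F -> B -> A
Depth = number of edges = 2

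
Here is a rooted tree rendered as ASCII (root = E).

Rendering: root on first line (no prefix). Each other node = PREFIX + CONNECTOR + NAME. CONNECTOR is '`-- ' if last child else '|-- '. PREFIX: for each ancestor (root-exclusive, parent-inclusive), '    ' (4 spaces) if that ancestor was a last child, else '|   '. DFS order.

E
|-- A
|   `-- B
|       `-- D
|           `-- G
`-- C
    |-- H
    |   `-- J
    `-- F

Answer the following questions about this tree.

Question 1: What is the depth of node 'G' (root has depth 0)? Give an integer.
Answer: 4

Derivation:
Path from root to G: E -> A -> B -> D -> G
Depth = number of edges = 4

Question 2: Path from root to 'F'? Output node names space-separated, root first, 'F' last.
Answer: E C F

Derivation:
Walk down from root: E -> C -> F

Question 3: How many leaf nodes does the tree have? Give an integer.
Leaves (nodes with no children): F, G, J

Answer: 3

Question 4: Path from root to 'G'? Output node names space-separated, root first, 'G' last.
Answer: E A B D G

Derivation:
Walk down from root: E -> A -> B -> D -> G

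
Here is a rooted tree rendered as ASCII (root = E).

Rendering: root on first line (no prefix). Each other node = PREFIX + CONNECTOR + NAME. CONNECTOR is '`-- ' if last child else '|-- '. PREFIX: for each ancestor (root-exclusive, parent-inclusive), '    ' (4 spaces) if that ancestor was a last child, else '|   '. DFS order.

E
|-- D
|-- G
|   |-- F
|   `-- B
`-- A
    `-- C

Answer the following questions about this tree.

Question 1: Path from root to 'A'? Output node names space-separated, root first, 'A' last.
Walk down from root: E -> A

Answer: E A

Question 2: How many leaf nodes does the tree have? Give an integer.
Leaves (nodes with no children): B, C, D, F

Answer: 4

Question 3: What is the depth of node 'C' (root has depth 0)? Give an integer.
Path from root to C: E -> A -> C
Depth = number of edges = 2

Answer: 2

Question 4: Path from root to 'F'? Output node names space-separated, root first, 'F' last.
Answer: E G F

Derivation:
Walk down from root: E -> G -> F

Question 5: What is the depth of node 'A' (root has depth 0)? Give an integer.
Path from root to A: E -> A
Depth = number of edges = 1

Answer: 1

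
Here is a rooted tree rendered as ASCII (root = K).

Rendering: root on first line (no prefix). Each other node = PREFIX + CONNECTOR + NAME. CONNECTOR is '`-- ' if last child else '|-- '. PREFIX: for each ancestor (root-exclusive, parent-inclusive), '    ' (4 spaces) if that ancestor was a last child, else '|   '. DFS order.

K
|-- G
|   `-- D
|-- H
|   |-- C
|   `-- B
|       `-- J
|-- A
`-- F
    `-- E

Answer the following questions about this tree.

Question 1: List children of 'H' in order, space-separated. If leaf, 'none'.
Answer: C B

Derivation:
Node H's children (from adjacency): C, B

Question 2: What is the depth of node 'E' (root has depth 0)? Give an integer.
Path from root to E: K -> F -> E
Depth = number of edges = 2

Answer: 2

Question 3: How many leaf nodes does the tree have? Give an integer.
Leaves (nodes with no children): A, C, D, E, J

Answer: 5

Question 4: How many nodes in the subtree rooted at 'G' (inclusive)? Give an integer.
Subtree rooted at G contains: D, G
Count = 2

Answer: 2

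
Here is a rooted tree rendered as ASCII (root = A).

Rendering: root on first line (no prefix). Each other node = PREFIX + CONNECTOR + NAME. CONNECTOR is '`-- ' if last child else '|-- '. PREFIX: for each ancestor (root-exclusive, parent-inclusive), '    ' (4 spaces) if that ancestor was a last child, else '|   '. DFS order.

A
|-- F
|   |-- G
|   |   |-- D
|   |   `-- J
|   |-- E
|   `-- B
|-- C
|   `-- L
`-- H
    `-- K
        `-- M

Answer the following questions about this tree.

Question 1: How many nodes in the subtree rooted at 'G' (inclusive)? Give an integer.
Answer: 3

Derivation:
Subtree rooted at G contains: D, G, J
Count = 3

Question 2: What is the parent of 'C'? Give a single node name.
Answer: A

Derivation:
Scan adjacency: C appears as child of A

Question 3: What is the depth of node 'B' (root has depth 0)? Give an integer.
Path from root to B: A -> F -> B
Depth = number of edges = 2

Answer: 2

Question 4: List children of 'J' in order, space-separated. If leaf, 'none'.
Answer: none

Derivation:
Node J's children (from adjacency): (leaf)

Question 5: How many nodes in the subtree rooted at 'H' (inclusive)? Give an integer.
Answer: 3

Derivation:
Subtree rooted at H contains: H, K, M
Count = 3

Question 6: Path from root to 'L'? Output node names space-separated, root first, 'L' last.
Walk down from root: A -> C -> L

Answer: A C L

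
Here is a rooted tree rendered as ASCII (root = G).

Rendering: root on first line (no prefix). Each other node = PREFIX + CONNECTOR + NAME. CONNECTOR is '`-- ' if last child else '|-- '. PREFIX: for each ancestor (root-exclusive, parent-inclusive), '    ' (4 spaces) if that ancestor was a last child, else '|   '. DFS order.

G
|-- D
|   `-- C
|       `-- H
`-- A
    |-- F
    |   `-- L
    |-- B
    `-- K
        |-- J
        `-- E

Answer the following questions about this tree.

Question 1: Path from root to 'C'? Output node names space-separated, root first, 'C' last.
Answer: G D C

Derivation:
Walk down from root: G -> D -> C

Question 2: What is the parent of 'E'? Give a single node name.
Scan adjacency: E appears as child of K

Answer: K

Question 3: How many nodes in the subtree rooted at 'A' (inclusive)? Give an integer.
Subtree rooted at A contains: A, B, E, F, J, K, L
Count = 7

Answer: 7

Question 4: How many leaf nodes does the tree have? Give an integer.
Answer: 5

Derivation:
Leaves (nodes with no children): B, E, H, J, L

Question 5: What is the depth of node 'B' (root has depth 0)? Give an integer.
Path from root to B: G -> A -> B
Depth = number of edges = 2

Answer: 2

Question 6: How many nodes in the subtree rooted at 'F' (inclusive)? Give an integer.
Subtree rooted at F contains: F, L
Count = 2

Answer: 2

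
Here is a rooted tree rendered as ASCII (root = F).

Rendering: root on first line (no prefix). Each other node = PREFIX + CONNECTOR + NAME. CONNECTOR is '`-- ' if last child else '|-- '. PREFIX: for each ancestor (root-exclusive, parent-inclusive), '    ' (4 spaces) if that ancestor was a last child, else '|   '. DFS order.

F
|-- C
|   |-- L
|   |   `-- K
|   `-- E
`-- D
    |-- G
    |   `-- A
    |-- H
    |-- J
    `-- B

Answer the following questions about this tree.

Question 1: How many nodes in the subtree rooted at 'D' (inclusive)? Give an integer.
Subtree rooted at D contains: A, B, D, G, H, J
Count = 6

Answer: 6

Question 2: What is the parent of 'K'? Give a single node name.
Answer: L

Derivation:
Scan adjacency: K appears as child of L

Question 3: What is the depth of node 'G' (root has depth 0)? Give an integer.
Path from root to G: F -> D -> G
Depth = number of edges = 2

Answer: 2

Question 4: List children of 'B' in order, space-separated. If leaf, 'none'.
Node B's children (from adjacency): (leaf)

Answer: none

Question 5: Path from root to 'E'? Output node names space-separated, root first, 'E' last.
Answer: F C E

Derivation:
Walk down from root: F -> C -> E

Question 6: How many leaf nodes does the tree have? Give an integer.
Answer: 6

Derivation:
Leaves (nodes with no children): A, B, E, H, J, K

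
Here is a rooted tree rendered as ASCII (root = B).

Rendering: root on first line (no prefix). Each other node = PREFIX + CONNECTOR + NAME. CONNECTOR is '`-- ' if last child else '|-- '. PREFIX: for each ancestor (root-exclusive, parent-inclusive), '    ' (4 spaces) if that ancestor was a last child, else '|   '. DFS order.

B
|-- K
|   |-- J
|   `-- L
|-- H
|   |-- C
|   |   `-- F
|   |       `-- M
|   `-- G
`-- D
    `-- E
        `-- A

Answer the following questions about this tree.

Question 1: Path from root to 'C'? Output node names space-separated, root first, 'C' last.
Walk down from root: B -> H -> C

Answer: B H C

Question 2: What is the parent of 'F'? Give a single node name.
Answer: C

Derivation:
Scan adjacency: F appears as child of C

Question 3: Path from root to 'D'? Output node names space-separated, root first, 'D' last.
Answer: B D

Derivation:
Walk down from root: B -> D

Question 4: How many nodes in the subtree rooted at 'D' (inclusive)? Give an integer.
Answer: 3

Derivation:
Subtree rooted at D contains: A, D, E
Count = 3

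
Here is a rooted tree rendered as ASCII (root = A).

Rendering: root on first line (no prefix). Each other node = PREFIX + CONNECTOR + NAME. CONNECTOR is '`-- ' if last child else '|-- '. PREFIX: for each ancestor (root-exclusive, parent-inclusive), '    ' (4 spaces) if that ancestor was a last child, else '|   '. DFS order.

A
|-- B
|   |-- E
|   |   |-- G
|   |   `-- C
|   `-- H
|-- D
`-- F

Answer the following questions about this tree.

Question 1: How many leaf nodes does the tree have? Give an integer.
Leaves (nodes with no children): C, D, F, G, H

Answer: 5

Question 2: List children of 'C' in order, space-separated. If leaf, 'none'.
Node C's children (from adjacency): (leaf)

Answer: none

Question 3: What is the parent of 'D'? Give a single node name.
Scan adjacency: D appears as child of A

Answer: A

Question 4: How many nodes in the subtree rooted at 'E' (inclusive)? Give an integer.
Answer: 3

Derivation:
Subtree rooted at E contains: C, E, G
Count = 3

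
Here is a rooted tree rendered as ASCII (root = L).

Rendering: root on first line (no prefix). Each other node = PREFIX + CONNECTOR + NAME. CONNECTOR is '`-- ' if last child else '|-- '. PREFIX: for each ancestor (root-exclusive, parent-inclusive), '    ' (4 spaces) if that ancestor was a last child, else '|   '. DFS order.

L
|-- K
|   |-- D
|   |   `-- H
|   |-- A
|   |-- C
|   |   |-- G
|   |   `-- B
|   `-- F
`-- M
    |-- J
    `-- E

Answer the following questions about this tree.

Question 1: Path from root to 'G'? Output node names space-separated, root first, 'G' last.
Answer: L K C G

Derivation:
Walk down from root: L -> K -> C -> G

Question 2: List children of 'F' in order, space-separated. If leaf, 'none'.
Answer: none

Derivation:
Node F's children (from adjacency): (leaf)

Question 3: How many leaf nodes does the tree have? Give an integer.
Answer: 7

Derivation:
Leaves (nodes with no children): A, B, E, F, G, H, J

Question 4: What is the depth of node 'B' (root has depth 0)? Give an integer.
Answer: 3

Derivation:
Path from root to B: L -> K -> C -> B
Depth = number of edges = 3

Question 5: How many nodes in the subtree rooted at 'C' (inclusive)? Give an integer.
Subtree rooted at C contains: B, C, G
Count = 3

Answer: 3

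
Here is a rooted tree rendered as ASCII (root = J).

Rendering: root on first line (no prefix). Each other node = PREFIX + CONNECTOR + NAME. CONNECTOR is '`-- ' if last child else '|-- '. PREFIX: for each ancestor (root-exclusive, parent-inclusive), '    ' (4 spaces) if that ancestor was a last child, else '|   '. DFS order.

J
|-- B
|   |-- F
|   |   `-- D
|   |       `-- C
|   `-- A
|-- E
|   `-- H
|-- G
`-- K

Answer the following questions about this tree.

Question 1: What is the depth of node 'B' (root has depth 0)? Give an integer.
Path from root to B: J -> B
Depth = number of edges = 1

Answer: 1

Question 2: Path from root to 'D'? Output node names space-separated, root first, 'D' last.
Answer: J B F D

Derivation:
Walk down from root: J -> B -> F -> D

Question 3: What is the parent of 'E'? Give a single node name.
Scan adjacency: E appears as child of J

Answer: J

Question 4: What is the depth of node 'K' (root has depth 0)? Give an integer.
Path from root to K: J -> K
Depth = number of edges = 1

Answer: 1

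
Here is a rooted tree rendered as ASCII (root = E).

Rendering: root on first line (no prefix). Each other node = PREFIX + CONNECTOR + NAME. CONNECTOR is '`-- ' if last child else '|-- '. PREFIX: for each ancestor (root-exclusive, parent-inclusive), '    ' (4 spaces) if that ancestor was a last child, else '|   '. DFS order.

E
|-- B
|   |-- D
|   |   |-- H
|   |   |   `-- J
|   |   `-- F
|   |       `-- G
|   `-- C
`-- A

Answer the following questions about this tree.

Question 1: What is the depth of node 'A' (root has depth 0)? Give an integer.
Answer: 1

Derivation:
Path from root to A: E -> A
Depth = number of edges = 1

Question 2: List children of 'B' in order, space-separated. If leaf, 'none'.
Answer: D C

Derivation:
Node B's children (from adjacency): D, C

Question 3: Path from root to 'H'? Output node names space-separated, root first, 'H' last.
Walk down from root: E -> B -> D -> H

Answer: E B D H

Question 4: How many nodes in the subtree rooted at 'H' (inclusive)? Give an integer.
Answer: 2

Derivation:
Subtree rooted at H contains: H, J
Count = 2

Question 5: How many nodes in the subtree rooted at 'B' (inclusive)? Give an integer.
Subtree rooted at B contains: B, C, D, F, G, H, J
Count = 7

Answer: 7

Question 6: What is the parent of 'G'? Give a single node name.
Scan adjacency: G appears as child of F

Answer: F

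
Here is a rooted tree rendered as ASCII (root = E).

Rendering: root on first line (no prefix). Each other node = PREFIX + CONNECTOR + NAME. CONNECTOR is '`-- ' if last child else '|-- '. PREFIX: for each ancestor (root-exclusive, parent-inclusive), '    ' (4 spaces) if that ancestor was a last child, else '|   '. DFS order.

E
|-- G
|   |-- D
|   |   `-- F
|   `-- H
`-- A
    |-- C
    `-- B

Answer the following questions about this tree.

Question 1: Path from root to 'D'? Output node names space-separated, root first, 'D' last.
Walk down from root: E -> G -> D

Answer: E G D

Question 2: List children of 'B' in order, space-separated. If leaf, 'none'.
Node B's children (from adjacency): (leaf)

Answer: none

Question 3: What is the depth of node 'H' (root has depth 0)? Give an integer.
Path from root to H: E -> G -> H
Depth = number of edges = 2

Answer: 2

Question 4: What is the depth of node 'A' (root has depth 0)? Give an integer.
Answer: 1

Derivation:
Path from root to A: E -> A
Depth = number of edges = 1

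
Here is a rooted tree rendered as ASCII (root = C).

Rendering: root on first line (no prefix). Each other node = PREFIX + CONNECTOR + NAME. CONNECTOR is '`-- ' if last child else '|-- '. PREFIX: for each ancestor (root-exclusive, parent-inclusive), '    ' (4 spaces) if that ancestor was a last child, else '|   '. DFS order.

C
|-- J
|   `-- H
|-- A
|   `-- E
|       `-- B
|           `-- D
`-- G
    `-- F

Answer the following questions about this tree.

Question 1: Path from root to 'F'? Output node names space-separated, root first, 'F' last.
Answer: C G F

Derivation:
Walk down from root: C -> G -> F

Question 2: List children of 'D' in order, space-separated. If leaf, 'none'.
Node D's children (from adjacency): (leaf)

Answer: none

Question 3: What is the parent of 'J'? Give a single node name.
Scan adjacency: J appears as child of C

Answer: C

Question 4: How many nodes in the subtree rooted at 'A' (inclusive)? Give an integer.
Subtree rooted at A contains: A, B, D, E
Count = 4

Answer: 4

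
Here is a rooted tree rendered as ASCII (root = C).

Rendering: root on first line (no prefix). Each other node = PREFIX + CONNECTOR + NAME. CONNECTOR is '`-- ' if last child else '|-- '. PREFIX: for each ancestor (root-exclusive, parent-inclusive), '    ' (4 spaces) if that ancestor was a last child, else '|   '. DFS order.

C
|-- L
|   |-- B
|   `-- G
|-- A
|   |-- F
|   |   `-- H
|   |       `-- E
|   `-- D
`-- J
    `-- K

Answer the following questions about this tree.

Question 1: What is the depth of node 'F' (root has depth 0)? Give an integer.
Path from root to F: C -> A -> F
Depth = number of edges = 2

Answer: 2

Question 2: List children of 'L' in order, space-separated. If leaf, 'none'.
Node L's children (from adjacency): B, G

Answer: B G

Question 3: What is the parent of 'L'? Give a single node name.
Scan adjacency: L appears as child of C

Answer: C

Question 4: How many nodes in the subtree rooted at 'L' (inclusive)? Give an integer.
Subtree rooted at L contains: B, G, L
Count = 3

Answer: 3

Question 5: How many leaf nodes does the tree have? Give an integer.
Answer: 5

Derivation:
Leaves (nodes with no children): B, D, E, G, K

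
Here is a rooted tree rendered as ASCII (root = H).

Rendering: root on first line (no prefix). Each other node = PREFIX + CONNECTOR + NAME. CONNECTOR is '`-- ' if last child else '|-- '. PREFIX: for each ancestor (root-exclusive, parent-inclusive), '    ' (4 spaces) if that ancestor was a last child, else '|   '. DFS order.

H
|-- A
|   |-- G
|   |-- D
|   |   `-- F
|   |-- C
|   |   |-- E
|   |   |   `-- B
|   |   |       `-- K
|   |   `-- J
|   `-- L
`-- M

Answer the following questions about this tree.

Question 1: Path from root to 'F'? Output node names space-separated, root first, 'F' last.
Walk down from root: H -> A -> D -> F

Answer: H A D F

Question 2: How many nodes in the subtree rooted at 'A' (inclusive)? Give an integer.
Answer: 10

Derivation:
Subtree rooted at A contains: A, B, C, D, E, F, G, J, K, L
Count = 10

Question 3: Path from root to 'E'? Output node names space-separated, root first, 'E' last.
Walk down from root: H -> A -> C -> E

Answer: H A C E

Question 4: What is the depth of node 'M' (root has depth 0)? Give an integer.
Answer: 1

Derivation:
Path from root to M: H -> M
Depth = number of edges = 1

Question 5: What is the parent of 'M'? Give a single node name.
Scan adjacency: M appears as child of H

Answer: H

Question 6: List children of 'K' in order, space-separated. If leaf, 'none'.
Answer: none

Derivation:
Node K's children (from adjacency): (leaf)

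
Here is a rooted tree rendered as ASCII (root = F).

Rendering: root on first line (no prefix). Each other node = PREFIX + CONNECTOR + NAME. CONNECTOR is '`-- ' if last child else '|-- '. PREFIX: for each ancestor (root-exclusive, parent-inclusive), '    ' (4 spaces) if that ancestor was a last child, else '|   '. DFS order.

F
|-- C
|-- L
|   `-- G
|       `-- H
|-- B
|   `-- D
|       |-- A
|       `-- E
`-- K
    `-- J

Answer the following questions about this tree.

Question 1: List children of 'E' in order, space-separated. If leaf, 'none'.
Answer: none

Derivation:
Node E's children (from adjacency): (leaf)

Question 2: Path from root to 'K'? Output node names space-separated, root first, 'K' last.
Walk down from root: F -> K

Answer: F K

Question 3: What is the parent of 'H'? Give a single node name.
Answer: G

Derivation:
Scan adjacency: H appears as child of G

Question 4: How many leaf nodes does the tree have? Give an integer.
Answer: 5

Derivation:
Leaves (nodes with no children): A, C, E, H, J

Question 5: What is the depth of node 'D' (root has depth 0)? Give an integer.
Answer: 2

Derivation:
Path from root to D: F -> B -> D
Depth = number of edges = 2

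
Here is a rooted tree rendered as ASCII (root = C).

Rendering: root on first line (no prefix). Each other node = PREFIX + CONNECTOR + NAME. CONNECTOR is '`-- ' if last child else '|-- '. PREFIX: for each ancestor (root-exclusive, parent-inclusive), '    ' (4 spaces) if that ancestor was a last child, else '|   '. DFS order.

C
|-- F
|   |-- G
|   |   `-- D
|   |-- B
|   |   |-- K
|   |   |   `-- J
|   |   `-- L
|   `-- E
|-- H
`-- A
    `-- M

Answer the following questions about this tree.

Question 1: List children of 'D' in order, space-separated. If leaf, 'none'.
Node D's children (from adjacency): (leaf)

Answer: none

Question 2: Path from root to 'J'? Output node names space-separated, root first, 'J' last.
Answer: C F B K J

Derivation:
Walk down from root: C -> F -> B -> K -> J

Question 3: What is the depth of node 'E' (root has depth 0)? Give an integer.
Answer: 2

Derivation:
Path from root to E: C -> F -> E
Depth = number of edges = 2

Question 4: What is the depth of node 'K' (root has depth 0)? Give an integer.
Path from root to K: C -> F -> B -> K
Depth = number of edges = 3

Answer: 3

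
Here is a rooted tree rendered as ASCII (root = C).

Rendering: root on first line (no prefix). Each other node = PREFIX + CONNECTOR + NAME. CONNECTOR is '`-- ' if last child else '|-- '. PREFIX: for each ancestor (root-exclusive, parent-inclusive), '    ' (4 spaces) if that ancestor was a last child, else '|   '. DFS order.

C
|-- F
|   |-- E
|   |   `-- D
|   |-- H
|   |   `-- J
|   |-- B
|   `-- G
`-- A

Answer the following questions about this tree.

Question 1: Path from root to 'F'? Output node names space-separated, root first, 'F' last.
Answer: C F

Derivation:
Walk down from root: C -> F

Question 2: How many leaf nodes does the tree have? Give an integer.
Leaves (nodes with no children): A, B, D, G, J

Answer: 5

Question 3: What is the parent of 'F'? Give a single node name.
Answer: C

Derivation:
Scan adjacency: F appears as child of C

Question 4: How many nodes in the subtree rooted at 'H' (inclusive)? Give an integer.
Answer: 2

Derivation:
Subtree rooted at H contains: H, J
Count = 2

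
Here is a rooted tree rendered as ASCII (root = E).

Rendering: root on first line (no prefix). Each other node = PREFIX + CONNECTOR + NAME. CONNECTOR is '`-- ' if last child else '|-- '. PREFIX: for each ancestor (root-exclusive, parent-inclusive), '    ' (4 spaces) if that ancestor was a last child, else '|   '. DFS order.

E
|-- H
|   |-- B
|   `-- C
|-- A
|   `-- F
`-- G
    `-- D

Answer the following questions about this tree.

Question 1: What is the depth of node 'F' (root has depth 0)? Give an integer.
Answer: 2

Derivation:
Path from root to F: E -> A -> F
Depth = number of edges = 2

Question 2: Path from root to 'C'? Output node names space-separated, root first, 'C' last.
Walk down from root: E -> H -> C

Answer: E H C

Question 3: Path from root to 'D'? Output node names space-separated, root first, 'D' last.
Walk down from root: E -> G -> D

Answer: E G D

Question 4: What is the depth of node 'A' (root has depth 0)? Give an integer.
Path from root to A: E -> A
Depth = number of edges = 1

Answer: 1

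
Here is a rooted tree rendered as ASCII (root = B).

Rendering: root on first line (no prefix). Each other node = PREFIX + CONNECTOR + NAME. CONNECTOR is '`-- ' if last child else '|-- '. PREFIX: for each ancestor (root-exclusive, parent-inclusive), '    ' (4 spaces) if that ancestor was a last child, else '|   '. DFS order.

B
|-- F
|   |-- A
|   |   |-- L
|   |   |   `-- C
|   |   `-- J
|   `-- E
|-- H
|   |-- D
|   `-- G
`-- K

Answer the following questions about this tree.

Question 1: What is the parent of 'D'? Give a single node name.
Scan adjacency: D appears as child of H

Answer: H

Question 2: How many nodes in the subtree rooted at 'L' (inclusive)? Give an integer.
Subtree rooted at L contains: C, L
Count = 2

Answer: 2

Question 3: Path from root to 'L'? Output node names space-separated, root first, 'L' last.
Walk down from root: B -> F -> A -> L

Answer: B F A L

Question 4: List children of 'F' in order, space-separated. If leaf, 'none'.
Answer: A E

Derivation:
Node F's children (from adjacency): A, E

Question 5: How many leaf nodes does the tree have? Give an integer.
Answer: 6

Derivation:
Leaves (nodes with no children): C, D, E, G, J, K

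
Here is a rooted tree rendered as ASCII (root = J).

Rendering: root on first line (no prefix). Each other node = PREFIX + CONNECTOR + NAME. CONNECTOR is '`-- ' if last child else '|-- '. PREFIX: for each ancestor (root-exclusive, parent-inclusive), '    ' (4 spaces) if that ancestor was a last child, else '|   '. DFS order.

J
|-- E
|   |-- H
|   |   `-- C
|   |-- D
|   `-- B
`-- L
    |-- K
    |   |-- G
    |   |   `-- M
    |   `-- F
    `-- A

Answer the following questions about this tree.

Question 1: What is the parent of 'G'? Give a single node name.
Scan adjacency: G appears as child of K

Answer: K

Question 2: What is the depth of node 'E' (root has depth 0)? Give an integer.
Answer: 1

Derivation:
Path from root to E: J -> E
Depth = number of edges = 1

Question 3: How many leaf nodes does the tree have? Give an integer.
Answer: 6

Derivation:
Leaves (nodes with no children): A, B, C, D, F, M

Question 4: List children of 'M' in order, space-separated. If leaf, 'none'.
Node M's children (from adjacency): (leaf)

Answer: none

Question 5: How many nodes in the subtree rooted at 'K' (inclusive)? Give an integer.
Answer: 4

Derivation:
Subtree rooted at K contains: F, G, K, M
Count = 4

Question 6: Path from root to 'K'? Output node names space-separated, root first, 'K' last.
Walk down from root: J -> L -> K

Answer: J L K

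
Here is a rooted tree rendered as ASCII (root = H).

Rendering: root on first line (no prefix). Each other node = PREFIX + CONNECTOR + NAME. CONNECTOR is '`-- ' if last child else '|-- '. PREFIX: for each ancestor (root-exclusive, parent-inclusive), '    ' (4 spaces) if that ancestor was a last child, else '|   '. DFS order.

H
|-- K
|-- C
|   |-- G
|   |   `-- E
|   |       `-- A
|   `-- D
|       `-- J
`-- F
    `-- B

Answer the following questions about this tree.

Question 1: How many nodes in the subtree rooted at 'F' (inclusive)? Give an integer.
Answer: 2

Derivation:
Subtree rooted at F contains: B, F
Count = 2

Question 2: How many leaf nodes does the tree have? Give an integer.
Leaves (nodes with no children): A, B, J, K

Answer: 4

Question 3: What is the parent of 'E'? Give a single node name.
Scan adjacency: E appears as child of G

Answer: G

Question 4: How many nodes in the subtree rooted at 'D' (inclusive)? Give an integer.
Subtree rooted at D contains: D, J
Count = 2

Answer: 2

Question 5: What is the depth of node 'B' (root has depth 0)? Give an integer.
Path from root to B: H -> F -> B
Depth = number of edges = 2

Answer: 2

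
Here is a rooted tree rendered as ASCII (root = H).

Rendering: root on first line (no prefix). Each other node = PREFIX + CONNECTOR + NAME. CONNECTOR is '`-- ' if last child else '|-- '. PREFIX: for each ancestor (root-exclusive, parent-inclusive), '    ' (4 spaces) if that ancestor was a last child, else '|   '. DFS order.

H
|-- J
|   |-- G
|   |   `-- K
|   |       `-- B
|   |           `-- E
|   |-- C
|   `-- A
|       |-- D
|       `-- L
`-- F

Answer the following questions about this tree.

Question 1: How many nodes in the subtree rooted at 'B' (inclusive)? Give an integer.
Answer: 2

Derivation:
Subtree rooted at B contains: B, E
Count = 2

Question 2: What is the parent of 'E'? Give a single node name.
Answer: B

Derivation:
Scan adjacency: E appears as child of B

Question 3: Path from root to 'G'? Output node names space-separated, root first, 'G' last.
Answer: H J G

Derivation:
Walk down from root: H -> J -> G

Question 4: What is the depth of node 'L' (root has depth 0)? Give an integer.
Path from root to L: H -> J -> A -> L
Depth = number of edges = 3

Answer: 3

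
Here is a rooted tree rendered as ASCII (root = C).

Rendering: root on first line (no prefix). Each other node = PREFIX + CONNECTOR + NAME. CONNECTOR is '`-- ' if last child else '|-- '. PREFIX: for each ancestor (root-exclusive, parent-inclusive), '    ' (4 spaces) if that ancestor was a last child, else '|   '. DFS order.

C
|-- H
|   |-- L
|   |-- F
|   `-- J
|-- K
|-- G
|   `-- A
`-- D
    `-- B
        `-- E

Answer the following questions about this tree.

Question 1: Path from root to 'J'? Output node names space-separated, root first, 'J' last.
Walk down from root: C -> H -> J

Answer: C H J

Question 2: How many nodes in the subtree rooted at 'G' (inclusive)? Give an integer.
Subtree rooted at G contains: A, G
Count = 2

Answer: 2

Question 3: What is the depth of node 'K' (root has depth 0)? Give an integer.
Answer: 1

Derivation:
Path from root to K: C -> K
Depth = number of edges = 1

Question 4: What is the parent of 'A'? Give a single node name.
Scan adjacency: A appears as child of G

Answer: G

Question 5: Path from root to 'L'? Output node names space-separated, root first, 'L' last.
Walk down from root: C -> H -> L

Answer: C H L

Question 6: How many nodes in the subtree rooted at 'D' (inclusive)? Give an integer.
Answer: 3

Derivation:
Subtree rooted at D contains: B, D, E
Count = 3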